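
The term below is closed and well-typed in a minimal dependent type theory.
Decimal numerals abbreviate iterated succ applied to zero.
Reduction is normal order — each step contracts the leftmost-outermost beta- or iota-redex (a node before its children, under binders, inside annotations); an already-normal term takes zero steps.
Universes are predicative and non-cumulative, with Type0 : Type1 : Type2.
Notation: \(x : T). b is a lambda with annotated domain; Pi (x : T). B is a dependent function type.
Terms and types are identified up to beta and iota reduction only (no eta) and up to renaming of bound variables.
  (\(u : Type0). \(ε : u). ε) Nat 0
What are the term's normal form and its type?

reduced normal form:
  0
inferred type:
  Nat
observation: the term reaches its normal form after 2 normal-order steps.


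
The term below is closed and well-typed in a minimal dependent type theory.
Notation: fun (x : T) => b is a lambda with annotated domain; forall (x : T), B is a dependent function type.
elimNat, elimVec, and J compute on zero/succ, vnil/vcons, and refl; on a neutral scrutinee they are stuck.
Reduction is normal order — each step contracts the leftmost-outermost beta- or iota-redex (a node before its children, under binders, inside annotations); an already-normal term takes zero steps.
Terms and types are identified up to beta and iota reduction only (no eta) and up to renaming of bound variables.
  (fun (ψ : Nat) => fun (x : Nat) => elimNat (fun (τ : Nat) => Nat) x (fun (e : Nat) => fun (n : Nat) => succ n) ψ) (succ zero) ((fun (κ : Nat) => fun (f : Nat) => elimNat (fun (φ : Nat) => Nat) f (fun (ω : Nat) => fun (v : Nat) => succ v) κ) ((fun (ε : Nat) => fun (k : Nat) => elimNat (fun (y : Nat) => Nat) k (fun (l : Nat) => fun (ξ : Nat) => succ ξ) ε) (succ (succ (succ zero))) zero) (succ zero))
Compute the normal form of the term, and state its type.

reduced normal form:
  succ (succ (succ (succ (succ zero))))
the term's type:
  Nat


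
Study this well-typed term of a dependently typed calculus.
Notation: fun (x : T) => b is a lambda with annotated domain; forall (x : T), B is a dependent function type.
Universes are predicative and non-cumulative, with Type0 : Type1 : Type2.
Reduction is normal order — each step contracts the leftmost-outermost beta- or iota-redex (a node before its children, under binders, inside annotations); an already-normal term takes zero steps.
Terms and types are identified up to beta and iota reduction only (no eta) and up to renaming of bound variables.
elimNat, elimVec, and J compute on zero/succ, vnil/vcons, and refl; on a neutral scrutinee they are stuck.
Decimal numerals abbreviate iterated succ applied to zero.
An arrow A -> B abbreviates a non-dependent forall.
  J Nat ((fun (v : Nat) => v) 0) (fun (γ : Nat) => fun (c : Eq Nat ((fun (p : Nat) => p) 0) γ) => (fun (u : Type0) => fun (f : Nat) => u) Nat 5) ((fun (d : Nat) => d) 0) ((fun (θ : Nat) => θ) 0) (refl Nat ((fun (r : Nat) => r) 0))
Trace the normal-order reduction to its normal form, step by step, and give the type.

normal-order reduction sequence:
  J Nat ((fun (v : Nat) => v) 0) (fun (γ : Nat) => fun (c : Eq Nat ((fun (p : Nat) => p) 0) γ) => (fun (u : Type0) => fun (f : Nat) => u) Nat 5) ((fun (d : Nat) => d) 0) ((fun (θ : Nat) => θ) 0) (refl Nat ((fun (r : Nat) => r) 0))
  ~> (fun (v : Nat) => v) 0
  ~> 0
inferred type:
  Nat


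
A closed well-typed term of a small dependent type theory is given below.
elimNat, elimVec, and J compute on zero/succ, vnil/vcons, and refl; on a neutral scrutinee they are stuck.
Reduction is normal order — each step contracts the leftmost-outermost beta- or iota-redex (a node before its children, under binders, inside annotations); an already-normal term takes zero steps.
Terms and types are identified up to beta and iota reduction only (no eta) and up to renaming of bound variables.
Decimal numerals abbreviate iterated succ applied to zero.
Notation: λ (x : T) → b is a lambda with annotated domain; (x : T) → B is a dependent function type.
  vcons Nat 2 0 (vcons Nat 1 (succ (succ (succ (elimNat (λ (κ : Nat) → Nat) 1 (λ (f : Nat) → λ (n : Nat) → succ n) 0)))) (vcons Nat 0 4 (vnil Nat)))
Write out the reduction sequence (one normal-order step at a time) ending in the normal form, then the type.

normal-order reduction:
  vcons Nat 2 0 (vcons Nat 1 (succ (succ (succ (elimNat (λ (κ : Nat) → Nat) 1 (λ (f : Nat) → λ (n : Nat) → succ n) 0)))) (vcons Nat 0 4 (vnil Nat)))
  ~> vcons Nat 2 0 (vcons Nat 1 4 (vcons Nat 0 4 (vnil Nat)))
type:
  Vec Nat 3


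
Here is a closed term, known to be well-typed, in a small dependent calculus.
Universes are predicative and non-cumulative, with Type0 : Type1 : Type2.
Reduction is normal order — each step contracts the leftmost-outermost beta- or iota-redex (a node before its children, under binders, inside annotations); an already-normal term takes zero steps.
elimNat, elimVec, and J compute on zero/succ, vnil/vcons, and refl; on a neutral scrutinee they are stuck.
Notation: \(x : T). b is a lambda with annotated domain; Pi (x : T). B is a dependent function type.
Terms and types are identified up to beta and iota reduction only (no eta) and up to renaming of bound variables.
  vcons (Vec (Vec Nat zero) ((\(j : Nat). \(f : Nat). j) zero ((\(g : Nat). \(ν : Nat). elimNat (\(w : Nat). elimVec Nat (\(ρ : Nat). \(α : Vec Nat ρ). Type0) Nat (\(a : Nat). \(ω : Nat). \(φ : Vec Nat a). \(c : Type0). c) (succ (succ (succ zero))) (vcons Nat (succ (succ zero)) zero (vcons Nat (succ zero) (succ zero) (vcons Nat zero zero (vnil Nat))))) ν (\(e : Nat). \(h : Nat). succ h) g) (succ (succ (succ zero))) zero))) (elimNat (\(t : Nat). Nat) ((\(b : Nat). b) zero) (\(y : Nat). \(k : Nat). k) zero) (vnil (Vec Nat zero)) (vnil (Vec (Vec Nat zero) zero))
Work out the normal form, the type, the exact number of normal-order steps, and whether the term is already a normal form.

normal form:
  vcons (Vec (Vec Nat zero) zero) zero (vnil (Vec Nat zero)) (vnil (Vec (Vec Nat zero) zero))
inferred type:
  Vec (Vec (Vec Nat zero) zero) (succ zero)
reduction steps (normal order): 4
started in normal form: no
first redex: a beta-redex


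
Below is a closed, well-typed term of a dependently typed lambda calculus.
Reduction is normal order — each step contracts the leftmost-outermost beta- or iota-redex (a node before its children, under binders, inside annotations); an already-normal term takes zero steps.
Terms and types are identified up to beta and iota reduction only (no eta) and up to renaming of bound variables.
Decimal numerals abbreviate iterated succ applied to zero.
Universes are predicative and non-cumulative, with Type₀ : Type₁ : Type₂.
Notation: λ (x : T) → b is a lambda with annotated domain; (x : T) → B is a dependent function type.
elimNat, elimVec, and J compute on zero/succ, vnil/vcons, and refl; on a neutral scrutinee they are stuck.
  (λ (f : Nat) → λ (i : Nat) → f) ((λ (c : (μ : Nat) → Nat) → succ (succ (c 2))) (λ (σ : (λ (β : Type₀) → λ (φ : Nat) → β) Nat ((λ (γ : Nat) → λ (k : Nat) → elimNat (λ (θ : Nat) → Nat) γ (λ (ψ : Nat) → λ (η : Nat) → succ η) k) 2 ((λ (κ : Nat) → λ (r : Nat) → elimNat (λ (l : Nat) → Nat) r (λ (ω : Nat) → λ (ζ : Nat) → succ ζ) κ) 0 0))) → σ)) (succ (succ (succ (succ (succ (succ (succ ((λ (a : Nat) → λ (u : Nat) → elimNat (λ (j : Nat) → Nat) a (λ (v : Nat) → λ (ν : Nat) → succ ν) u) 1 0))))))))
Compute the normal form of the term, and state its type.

reduced normal form:
  4
the term's type:
  Nat
observation: 4 normal-order steps separate the term from its normal form.


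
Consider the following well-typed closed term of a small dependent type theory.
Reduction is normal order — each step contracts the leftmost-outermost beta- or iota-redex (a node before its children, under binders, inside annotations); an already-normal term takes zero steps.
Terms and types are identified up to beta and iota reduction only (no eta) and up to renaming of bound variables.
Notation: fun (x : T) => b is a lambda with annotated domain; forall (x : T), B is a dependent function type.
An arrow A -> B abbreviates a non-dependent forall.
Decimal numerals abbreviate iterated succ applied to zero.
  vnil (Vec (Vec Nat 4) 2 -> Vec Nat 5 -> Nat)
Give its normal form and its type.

reduced normal form:
  vnil (Vec (Vec Nat 4) 2 -> Vec Nat 5 -> Nat)
the term's type:
  Vec (Vec (Vec Nat 4) 2 -> Vec Nat 5 -> Nat) 0
observation: no redex remains anywhere in the term; it is its own normal form.


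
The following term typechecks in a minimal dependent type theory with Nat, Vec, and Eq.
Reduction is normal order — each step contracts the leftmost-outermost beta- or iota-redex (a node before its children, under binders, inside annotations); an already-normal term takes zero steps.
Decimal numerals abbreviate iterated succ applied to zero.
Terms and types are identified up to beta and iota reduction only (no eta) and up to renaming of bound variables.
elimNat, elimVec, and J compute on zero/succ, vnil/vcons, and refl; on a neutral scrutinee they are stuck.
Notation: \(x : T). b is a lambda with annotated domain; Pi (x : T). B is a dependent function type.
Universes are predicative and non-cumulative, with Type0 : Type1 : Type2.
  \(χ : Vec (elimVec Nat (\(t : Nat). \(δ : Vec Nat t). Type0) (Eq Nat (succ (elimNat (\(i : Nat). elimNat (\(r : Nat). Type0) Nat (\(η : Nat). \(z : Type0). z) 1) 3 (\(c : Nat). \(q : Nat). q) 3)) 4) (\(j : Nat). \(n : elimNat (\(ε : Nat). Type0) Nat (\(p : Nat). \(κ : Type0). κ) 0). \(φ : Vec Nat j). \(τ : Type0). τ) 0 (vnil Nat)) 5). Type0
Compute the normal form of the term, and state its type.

resulting normal form:
  \(χ : Vec (Eq Nat 4 4) 5). Type0
the term's type:
  Pi (χ : Vec (Eq Nat 4 4) 5). Type1


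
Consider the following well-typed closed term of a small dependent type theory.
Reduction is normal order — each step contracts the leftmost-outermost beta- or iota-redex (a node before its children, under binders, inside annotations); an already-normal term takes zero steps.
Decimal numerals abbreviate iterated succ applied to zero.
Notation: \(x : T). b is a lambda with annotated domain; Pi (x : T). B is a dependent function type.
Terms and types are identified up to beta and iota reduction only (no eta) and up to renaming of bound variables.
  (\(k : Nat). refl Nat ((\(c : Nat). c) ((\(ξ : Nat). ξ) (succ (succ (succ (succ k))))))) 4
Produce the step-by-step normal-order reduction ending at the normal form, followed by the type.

normal-order reduction sequence:
  (\(k : Nat). refl Nat ((\(c : Nat). c) ((\(ξ : Nat). ξ) (succ (succ (succ (succ k))))))) 4
  ~> refl Nat ((\(k : Nat). k) ((\(c : Nat). c) 8))
  ~> refl Nat ((\(k : Nat). k) 8)
  ~> refl Nat 8
the term's type:
  Eq Nat 8 8


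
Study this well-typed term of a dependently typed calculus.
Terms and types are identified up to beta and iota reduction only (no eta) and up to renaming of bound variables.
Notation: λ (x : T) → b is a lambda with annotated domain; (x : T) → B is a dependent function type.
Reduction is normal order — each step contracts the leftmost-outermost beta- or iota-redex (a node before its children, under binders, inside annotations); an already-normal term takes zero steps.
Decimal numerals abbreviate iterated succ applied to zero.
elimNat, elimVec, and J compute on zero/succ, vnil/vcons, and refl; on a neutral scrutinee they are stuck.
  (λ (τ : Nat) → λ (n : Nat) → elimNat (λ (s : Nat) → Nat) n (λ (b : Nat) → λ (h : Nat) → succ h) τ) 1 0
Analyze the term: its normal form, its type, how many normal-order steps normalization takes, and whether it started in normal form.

normal form:
  1
inferred type:
  Nat
normal-order step count: 6
started in normal form: no
first contracted redex: a beta-redex


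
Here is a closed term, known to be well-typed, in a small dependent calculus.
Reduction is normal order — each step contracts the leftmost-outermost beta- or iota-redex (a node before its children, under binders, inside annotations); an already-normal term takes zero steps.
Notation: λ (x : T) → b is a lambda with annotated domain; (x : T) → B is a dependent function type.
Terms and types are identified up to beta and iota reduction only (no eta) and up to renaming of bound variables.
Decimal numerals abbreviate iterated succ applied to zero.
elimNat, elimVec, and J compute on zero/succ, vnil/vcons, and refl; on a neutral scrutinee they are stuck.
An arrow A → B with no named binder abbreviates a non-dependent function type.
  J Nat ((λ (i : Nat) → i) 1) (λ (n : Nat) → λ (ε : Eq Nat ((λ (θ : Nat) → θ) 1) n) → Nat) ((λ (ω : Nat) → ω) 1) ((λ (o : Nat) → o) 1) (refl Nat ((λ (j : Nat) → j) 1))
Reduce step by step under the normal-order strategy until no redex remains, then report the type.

normal-order reduction:
  J Nat ((λ (i : Nat) → i) 1) (λ (n : Nat) → λ (ε : Eq Nat ((λ (θ : Nat) → θ) 1) n) → Nat) ((λ (ω : Nat) → ω) 1) ((λ (o : Nat) → o) 1) (refl Nat ((λ (j : Nat) → j) 1))
  ~> (λ (i : Nat) → i) 1
  ~> 1
type:
  Nat


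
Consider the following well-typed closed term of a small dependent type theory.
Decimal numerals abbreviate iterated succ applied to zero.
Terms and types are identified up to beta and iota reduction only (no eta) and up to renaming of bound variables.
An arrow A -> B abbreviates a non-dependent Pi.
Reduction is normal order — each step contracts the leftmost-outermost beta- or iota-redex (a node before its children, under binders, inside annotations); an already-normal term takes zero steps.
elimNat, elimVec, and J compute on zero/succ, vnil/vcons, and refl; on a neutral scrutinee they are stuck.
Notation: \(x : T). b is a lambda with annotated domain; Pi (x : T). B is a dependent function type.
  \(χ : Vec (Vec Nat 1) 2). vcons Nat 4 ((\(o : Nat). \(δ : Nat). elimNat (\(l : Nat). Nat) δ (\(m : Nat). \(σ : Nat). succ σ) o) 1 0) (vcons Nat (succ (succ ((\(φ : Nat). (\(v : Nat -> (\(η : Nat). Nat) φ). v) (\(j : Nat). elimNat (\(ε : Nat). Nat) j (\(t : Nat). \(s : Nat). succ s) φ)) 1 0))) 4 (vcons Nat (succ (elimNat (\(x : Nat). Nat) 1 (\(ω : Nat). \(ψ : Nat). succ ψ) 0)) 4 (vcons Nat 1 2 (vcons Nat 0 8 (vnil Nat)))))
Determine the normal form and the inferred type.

normal form:
  \(χ : Vec (Vec Nat 1) 2). vcons Nat 4 1 (vcons Nat 3 4 (vcons Nat 2 4 (vcons Nat 1 2 (vcons Nat 0 8 (vnil Nat)))))
inferred type:
  Vec (Vec Nat 1) 2 -> Vec Nat 5
observation: normalization takes exactly 14 steps under the normal-order strategy.


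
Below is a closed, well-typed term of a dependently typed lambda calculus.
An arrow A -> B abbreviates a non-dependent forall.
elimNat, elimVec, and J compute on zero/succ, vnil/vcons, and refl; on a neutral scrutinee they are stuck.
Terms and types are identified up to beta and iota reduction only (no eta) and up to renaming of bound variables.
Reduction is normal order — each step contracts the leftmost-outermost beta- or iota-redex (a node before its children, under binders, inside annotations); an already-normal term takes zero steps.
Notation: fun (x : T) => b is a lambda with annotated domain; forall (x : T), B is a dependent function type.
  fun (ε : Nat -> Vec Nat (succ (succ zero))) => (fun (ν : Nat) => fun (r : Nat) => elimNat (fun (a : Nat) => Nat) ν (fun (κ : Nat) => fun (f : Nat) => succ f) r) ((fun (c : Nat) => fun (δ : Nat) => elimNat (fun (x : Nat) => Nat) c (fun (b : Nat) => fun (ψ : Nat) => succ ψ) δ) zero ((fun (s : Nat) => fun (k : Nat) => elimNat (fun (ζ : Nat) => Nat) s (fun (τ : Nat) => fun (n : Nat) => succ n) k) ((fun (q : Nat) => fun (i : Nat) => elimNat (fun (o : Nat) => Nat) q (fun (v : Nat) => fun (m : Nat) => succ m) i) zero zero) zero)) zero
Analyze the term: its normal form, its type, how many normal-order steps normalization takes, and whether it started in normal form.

reduced normal form:
  fun (ε : Nat -> Vec Nat (succ (succ zero))) => zero
type:
  (Nat -> Vec Nat (succ (succ zero))) -> Nat
steps to reach normal form (normal order): 12
already normal: no
first redex: a beta-redex


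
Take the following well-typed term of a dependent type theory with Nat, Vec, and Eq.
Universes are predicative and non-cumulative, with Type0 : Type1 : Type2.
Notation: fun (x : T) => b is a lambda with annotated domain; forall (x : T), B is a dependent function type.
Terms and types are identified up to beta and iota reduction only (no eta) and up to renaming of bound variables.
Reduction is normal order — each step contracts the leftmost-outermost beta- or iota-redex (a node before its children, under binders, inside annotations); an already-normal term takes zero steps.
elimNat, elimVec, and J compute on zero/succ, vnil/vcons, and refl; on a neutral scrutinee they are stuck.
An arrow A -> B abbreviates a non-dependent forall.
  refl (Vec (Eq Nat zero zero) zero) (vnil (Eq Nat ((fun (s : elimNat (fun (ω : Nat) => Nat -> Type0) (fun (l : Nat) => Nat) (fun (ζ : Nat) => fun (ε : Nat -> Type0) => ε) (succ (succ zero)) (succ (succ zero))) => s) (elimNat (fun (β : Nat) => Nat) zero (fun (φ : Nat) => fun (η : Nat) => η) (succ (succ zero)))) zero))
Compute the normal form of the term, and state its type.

normal form:
  refl (Vec (Eq Nat zero zero) zero) (vnil (Eq Nat zero zero))
the term's type:
  Eq (Vec (Eq Nat zero zero) zero) (vnil (Eq Nat zero zero)) (vnil (Eq Nat zero zero))
observation: the first redex contracted is a beta-redex; the normal form is reached in 8 normal-order steps.


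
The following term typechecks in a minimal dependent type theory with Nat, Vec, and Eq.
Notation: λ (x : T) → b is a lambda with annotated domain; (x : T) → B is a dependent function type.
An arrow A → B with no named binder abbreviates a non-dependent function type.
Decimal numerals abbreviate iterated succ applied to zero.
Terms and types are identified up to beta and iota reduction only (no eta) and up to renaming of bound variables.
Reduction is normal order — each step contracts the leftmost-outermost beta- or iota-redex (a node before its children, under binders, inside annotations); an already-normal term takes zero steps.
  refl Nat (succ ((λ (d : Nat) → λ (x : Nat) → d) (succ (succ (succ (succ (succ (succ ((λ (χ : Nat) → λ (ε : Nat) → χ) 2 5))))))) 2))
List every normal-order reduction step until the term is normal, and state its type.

normal-order reduction sequence:
  refl Nat (succ ((λ (d : Nat) → λ (x : Nat) → d) (succ (succ (succ (succ (succ (succ ((λ (χ : Nat) → λ (ε : Nat) → χ) 2 5))))))) 2))
  ~> refl Nat (succ ((λ (d : Nat) → succ (succ (succ (succ (succ (succ ((λ (x : Nat) → λ (χ : Nat) → x) 2 5))))))) 2))
  ~> refl Nat (succ (succ (succ (succ (succ (succ (succ ((λ (d : Nat) → λ (x : Nat) → d) 2 5))))))))
  ~> refl Nat (succ (succ (succ (succ (succ (succ (succ ((λ (d : Nat) → 2) 5))))))))
  ~> refl Nat 9
inferred type:
  Eq Nat 9 9


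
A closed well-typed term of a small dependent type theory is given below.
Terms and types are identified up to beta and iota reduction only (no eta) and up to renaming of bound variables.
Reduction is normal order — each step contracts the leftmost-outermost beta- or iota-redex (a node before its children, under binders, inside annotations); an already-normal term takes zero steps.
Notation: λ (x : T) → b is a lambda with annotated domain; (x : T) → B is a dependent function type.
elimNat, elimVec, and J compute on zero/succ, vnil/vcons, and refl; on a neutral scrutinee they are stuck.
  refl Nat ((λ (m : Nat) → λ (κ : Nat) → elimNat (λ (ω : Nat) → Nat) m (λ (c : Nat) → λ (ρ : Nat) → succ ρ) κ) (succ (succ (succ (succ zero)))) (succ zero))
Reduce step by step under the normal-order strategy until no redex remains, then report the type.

normal-order reduction sequence:
  refl Nat ((λ (m : Nat) → λ (κ : Nat) → elimNat (λ (ω : Nat) → Nat) m (λ (c : Nat) → λ (ρ : Nat) → succ ρ) κ) (succ (succ (succ (succ zero)))) (succ zero))
  ~> refl Nat ((λ (m : Nat) → elimNat (λ (κ : Nat) → Nat) (succ (succ (succ (succ zero)))) (λ (ω : Nat) → λ (c : Nat) → succ c) m) (succ zero))
  ~> refl Nat (elimNat (λ (m : Nat) → Nat) (succ (succ (succ (succ zero)))) (λ (κ : Nat) → λ (ω : Nat) → succ ω) (succ zero))
  ~> refl Nat ((λ (m : Nat) → λ (κ : Nat) → succ κ) zero (elimNat (λ (ω : Nat) → Nat) (succ (succ (succ (succ zero)))) (λ (c : Nat) → λ (ρ : Nat) → succ ρ) zero))
  ~> refl Nat ((λ (m : Nat) → succ m) (elimNat (λ (κ : Nat) → Nat) (succ (succ (succ (succ zero)))) (λ (ω : Nat) → λ (c : Nat) → succ c) zero))
  ~> refl Nat (succ (elimNat (λ (m : Nat) → Nat) (succ (succ (succ (succ zero)))) (λ (κ : Nat) → λ (ω : Nat) → succ ω) zero))
  ~> refl Nat (succ (succ (succ (succ (succ zero)))))
inferred type:
  Eq Nat (succ (succ (succ (succ (succ zero))))) (succ (succ (succ (succ (succ zero)))))


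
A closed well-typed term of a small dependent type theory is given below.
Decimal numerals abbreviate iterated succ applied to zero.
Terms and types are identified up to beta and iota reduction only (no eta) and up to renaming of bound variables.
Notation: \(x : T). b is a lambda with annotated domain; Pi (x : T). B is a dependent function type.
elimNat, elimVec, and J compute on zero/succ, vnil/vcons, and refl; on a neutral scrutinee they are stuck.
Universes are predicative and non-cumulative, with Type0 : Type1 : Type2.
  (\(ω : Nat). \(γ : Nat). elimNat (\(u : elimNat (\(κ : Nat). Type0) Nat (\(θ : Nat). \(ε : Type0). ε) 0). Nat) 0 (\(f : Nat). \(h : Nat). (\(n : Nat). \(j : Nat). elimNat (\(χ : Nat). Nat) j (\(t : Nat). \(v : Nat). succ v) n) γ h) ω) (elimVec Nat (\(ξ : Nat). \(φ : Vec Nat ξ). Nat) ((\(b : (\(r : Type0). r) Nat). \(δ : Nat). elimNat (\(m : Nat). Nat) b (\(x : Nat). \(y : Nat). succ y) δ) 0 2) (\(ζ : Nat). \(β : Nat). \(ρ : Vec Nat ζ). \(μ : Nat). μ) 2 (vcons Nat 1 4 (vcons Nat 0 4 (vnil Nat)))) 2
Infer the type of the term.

inferred type:
  Nat


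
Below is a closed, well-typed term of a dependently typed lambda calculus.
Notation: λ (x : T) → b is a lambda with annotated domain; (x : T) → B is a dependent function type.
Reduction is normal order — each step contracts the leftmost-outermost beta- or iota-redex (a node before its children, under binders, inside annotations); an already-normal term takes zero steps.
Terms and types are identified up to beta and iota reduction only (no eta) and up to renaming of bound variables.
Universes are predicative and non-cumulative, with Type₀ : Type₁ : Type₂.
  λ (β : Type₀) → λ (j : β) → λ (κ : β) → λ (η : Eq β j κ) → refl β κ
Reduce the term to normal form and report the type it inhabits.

reduced normal form:
  λ (β : Type₀) → λ (j : β) → λ (κ : β) → λ (η : Eq β j κ) → refl β κ
type:
  (β : Type₀) → (j : β) → (κ : β) → (η : Eq β j κ) → Eq β κ κ
observation: no redex remains anywhere in the term; it is its own normal form.


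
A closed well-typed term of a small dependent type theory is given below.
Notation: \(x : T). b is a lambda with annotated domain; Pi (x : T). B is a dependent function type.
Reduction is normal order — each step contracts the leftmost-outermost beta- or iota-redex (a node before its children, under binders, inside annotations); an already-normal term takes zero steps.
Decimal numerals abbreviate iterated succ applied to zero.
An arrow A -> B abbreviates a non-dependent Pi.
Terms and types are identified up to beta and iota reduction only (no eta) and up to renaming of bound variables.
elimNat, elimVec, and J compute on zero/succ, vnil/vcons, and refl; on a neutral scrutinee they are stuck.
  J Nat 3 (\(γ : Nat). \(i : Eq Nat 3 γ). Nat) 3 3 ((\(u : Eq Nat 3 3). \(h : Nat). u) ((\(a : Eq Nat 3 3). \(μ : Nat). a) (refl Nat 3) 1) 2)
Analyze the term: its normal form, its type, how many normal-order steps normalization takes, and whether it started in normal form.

reduced normal form:
  3
inferred type:
  Nat
steps to reach normal form (normal order): 5
term was already normal: no
first redex: a beta-redex


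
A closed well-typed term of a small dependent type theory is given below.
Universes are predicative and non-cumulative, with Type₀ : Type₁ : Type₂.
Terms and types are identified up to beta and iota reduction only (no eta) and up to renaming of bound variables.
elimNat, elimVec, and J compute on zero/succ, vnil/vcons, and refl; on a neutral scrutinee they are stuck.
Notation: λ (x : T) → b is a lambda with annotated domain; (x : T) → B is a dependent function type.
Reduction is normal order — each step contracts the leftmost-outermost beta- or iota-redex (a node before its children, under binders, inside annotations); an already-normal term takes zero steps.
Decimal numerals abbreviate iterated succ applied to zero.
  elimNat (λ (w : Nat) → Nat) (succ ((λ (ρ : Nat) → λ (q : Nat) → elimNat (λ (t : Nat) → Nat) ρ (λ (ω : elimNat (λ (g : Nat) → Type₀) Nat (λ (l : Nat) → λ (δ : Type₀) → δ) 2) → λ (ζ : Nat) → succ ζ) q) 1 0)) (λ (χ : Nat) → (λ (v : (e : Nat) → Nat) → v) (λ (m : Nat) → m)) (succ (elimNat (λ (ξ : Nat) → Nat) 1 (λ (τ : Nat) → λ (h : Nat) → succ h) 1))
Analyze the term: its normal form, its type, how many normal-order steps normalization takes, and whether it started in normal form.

normal form:
  2
inferred type:
  Nat
reduction steps (normal order): 19
already normal: no
first contracted redex: an elimNat iota-redex


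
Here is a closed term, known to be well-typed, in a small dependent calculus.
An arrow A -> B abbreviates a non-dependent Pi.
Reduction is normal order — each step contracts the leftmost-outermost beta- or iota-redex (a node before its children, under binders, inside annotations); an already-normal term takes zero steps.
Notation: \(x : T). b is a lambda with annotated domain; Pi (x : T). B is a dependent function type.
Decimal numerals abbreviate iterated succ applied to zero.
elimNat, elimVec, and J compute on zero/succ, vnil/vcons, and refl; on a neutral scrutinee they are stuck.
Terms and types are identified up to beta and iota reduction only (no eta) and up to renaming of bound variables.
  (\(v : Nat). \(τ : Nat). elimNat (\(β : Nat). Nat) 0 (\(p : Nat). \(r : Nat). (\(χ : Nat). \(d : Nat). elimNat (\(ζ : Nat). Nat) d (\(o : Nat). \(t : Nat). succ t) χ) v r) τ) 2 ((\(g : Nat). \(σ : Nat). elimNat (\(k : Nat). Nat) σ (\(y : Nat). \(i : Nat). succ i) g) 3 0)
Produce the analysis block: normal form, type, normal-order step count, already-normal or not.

reduced normal form:
  6
inferred type:
  Nat
steps to reach normal form (normal order): 33
already normal: no
first redex: a beta-redex


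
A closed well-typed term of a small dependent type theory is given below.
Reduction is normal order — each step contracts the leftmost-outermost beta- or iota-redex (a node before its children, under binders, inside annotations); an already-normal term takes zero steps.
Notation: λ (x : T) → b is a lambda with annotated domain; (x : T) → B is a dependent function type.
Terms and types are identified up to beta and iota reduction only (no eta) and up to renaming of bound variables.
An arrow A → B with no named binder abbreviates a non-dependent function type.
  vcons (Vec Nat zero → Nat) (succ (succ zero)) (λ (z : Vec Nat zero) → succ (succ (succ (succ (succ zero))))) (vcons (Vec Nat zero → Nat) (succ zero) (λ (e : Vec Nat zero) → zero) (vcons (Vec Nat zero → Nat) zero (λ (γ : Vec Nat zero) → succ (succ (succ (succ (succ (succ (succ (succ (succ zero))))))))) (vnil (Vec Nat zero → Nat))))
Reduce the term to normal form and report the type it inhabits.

resulting normal form:
  vcons (Vec Nat zero → Nat) (succ (succ zero)) (λ (z : Vec Nat zero) → succ (succ (succ (succ (succ zero))))) (vcons (Vec Nat zero → Nat) (succ zero) (λ (e : Vec Nat zero) → zero) (vcons (Vec Nat zero → Nat) zero (λ (γ : Vec Nat zero) → succ (succ (succ (succ (succ (succ (succ (succ (succ zero))))))))) (vnil (Vec Nat zero → Nat))))
inferred type:
  Vec (Vec Nat zero → Nat) (succ (succ (succ zero)))


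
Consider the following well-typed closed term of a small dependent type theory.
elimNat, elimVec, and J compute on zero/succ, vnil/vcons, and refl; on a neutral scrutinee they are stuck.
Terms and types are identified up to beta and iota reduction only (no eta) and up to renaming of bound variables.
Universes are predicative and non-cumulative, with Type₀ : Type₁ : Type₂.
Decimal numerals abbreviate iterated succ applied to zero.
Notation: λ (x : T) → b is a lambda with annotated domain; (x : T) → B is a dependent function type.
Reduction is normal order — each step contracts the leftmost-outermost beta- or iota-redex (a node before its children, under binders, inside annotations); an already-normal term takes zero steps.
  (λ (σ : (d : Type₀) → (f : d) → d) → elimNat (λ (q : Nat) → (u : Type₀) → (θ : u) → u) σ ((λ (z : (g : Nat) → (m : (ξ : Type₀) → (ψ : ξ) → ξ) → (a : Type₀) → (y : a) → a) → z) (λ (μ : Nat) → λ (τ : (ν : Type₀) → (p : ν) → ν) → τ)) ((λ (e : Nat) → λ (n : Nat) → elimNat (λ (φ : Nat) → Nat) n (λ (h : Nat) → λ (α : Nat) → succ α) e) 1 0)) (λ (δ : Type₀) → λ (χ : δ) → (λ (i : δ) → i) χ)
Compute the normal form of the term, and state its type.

normal form:
  λ (σ : Type₀) → λ (d : σ) → d
type:
  (σ : Type₀) → (d : σ) → σ


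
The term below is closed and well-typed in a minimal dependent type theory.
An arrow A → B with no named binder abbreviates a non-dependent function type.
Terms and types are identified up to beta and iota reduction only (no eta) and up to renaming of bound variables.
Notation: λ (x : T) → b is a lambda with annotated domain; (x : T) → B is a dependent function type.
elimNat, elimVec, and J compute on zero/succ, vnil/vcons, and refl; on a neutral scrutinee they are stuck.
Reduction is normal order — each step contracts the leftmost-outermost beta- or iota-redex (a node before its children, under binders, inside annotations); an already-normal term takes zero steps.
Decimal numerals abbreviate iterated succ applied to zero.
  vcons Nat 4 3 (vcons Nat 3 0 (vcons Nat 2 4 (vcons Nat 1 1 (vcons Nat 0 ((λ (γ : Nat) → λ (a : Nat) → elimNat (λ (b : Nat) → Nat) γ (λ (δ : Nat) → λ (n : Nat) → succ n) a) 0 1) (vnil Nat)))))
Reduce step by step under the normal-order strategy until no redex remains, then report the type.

normal-order reduction sequence:
  vcons Nat 4 3 (vcons Nat 3 0 (vcons Nat 2 4 (vcons Nat 1 1 (vcons Nat 0 ((λ (γ : Nat) → λ (a : Nat) → elimNat (λ (b : Nat) → Nat) γ (λ (δ : Nat) → λ (n : Nat) → succ n) a) 0 1) (vnil Nat)))))
  ~> vcons Nat 4 3 (vcons Nat 3 0 (vcons Nat 2 4 (vcons Nat 1 1 (vcons Nat 0 ((λ (γ : Nat) → elimNat (λ (a : Nat) → Nat) 0 (λ (b : Nat) → λ (δ : Nat) → succ δ) γ) 1) (vnil Nat)))))
  ~> vcons Nat 4 3 (vcons Nat 3 0 (vcons Nat 2 4 (vcons Nat 1 1 (vcons Nat 0 (elimNat (λ (γ : Nat) → Nat) 0 (λ (a : Nat) → λ (b : Nat) → succ b) 1) (vnil Nat)))))
  ~> vcons Nat 4 3 (vcons Nat 3 0 (vcons Nat 2 4 (vcons Nat 1 1 (vcons Nat 0 ((λ (γ : Nat) → λ (a : Nat) → succ a) 0 (elimNat (λ (b : Nat) → Nat) 0 (λ (δ : Nat) → λ (n : Nat) → succ n) 0)) (vnil Nat)))))
  ~> vcons Nat 4 3 (vcons Nat 3 0 (vcons Nat 2 4 (vcons Nat 1 1 (vcons Nat 0 ((λ (γ : Nat) → succ γ) (elimNat (λ (a : Nat) → Nat) 0 (λ (b : Nat) → λ (δ : Nat) → succ δ) 0)) (vnil Nat)))))
  ~> vcons Nat 4 3 (vcons Nat 3 0 (vcons Nat 2 4 (vcons Nat 1 1 (vcons Nat 0 (succ (elimNat (λ (γ : Nat) → Nat) 0 (λ (a : Nat) → λ (b : Nat) → succ b) 0)) (vnil Nat)))))
  ~> vcons Nat 4 3 (vcons Nat 3 0 (vcons Nat 2 4 (vcons Nat 1 1 (vcons Nat 0 1 (vnil Nat)))))
inferred type:
  Vec Nat 5


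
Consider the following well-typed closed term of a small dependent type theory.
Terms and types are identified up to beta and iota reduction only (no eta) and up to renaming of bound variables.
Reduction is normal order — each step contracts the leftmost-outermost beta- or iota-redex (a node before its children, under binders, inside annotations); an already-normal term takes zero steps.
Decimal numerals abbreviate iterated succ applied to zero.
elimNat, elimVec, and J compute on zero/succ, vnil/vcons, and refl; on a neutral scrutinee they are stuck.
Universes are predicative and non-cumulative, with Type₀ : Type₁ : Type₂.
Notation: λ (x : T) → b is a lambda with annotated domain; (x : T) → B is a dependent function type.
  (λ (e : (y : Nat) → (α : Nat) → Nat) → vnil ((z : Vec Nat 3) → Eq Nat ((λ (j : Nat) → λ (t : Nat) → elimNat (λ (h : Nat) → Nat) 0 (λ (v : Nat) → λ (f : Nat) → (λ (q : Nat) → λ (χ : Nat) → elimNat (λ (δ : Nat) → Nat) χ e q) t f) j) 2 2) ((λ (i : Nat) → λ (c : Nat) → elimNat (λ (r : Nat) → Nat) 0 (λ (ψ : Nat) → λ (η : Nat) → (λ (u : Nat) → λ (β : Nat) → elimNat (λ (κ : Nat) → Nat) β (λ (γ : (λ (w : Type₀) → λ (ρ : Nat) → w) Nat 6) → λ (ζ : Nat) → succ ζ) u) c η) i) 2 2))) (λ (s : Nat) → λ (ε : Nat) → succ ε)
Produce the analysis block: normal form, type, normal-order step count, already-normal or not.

reduced normal form:
  vnil ((e : Vec Nat 3) → Eq Nat 4 4)
type:
  Vec ((e : Vec Nat 3) → Eq Nat 4 4) 0
normal-order step count: 55
term was already normal: no
first redex: a beta-redex


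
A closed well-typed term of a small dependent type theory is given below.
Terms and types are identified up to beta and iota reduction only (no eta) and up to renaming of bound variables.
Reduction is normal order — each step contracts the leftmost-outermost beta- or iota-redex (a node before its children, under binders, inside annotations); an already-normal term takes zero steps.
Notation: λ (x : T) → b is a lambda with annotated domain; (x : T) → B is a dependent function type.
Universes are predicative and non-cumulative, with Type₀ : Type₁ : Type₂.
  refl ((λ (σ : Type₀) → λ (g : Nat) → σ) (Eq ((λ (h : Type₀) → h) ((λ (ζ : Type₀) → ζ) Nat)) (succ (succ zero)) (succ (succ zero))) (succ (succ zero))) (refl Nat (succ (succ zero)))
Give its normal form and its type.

normal form:
  refl (Eq Nat (succ (succ zero)) (succ (succ zero))) (refl Nat (succ (succ zero)))
the term's type:
  Eq (Eq Nat (succ (succ zero)) (succ (succ zero))) (refl Nat (succ (succ zero))) (refl Nat (succ (succ zero)))


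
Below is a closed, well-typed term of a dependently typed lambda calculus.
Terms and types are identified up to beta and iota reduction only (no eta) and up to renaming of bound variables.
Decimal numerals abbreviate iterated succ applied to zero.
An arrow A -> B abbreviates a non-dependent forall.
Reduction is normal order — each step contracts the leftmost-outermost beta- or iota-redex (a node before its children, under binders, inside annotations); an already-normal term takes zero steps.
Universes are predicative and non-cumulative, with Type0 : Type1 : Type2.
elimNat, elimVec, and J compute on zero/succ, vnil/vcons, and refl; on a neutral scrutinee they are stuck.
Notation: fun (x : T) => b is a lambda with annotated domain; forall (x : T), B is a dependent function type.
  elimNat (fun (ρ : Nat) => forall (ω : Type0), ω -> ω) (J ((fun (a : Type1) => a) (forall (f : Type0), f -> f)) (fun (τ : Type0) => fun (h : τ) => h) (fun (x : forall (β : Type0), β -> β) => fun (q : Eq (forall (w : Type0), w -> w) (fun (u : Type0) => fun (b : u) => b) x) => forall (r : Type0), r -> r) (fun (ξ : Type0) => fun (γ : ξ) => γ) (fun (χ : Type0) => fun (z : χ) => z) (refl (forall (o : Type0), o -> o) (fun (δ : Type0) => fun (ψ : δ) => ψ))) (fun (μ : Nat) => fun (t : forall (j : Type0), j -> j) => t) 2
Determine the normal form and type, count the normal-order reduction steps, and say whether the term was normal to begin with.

normal form:
  fun (ρ : Type0) => fun (ω : ρ) => ω
inferred type:
  forall (ρ : Type0), ρ -> ρ
reduction steps (normal order): 8
term was already normal: no
first redex: an elimNat iota-redex


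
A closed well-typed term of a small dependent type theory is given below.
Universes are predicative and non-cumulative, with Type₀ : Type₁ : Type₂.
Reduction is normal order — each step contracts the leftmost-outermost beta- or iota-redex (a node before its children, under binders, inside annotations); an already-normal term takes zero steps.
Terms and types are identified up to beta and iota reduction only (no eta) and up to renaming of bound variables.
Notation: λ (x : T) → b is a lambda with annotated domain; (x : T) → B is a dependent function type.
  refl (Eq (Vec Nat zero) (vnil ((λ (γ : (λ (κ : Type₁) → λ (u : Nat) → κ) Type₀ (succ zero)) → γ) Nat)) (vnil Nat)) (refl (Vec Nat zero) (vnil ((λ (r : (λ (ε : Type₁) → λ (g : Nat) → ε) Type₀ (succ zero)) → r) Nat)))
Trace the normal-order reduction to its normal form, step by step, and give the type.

normal-order reduction sequence:
  refl (Eq (Vec Nat zero) (vnil ((λ (γ : (λ (κ : Type₁) → λ (u : Nat) → κ) Type₀ (succ zero)) → γ) Nat)) (vnil Nat)) (refl (Vec Nat zero) (vnil ((λ (r : (λ (ε : Type₁) → λ (g : Nat) → ε) Type₀ (succ zero)) → r) Nat)))
  ~> refl (Eq (Vec Nat zero) (vnil Nat) (vnil Nat)) (refl (Vec Nat zero) (vnil ((λ (γ : (λ (κ : Type₁) → λ (u : Nat) → κ) Type₀ (succ zero)) → γ) Nat)))
  ~> refl (Eq (Vec Nat zero) (vnil Nat) (vnil Nat)) (refl (Vec Nat zero) (vnil Nat))
inferred type:
  Eq (Eq (Vec Nat zero) (vnil Nat) (vnil Nat)) (refl (Vec Nat zero) (vnil Nat)) (refl (Vec Nat zero) (vnil Nat))


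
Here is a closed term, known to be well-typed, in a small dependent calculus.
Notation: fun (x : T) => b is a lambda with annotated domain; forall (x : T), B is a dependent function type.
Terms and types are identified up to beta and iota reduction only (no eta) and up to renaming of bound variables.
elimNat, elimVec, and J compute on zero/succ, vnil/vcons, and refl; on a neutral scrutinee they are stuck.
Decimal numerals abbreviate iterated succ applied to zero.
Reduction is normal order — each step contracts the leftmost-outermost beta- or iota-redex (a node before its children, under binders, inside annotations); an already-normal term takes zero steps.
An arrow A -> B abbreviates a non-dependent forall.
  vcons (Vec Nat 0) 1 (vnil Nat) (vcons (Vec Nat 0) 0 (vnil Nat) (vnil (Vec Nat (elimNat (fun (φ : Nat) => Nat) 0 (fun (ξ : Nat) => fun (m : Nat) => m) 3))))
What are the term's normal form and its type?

reduced normal form:
  vcons (Vec Nat 0) 1 (vnil Nat) (vcons (Vec Nat 0) 0 (vnil Nat) (vnil (Vec Nat 0)))
inferred type:
  Vec (Vec Nat 0) 2


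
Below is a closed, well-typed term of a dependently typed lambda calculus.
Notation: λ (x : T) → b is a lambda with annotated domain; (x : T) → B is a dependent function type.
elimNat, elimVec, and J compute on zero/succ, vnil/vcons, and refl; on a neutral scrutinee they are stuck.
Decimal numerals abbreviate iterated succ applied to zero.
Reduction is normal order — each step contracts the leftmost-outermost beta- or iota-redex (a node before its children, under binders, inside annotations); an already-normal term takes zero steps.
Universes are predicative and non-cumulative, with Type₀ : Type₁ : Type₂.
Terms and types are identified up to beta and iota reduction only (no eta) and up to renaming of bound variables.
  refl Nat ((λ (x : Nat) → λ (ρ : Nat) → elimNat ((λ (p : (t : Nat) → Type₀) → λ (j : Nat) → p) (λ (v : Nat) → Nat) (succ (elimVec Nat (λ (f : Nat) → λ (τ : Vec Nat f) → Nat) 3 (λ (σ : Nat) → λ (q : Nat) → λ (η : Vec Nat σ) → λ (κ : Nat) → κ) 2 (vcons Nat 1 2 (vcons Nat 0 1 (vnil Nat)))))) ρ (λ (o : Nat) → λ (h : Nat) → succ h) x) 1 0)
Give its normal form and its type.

resulting normal form:
  refl Nat 1
the term's type:
  Eq Nat 1 1
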